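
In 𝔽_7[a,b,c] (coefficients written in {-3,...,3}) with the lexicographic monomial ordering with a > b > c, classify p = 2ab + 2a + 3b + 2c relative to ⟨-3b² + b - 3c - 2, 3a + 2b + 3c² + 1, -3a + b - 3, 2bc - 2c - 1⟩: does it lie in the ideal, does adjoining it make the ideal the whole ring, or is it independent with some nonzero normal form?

First compute the reduced Gröbner basis of I by Buchberger's algorithm.
f_1 = -3b² + b - 3c - 2, LT = b².
f_2 = 3a + 2b + 3c² + 1, LT = a.
f_3 = -3a + b - 3, LT = a.
f_4 = 2bc - 2c - 1, LT = bc.

S(f_1,f_4): lcm = b²c. S = 3bc - 3b + c² + 3c.
  reduce S modulo (f_1, f_2, f_3, f_4):
  remainder -3b + c² - c - 2 ≠ 0; add h_5 = -3b + c² - c - 2 to the basis.

S(f_2,f_3): lcm = a. S = b + c² - 3.
  reduce S modulo (f_1, f_2, f_3, f_4, h_5):
  remainder -c² + 2c + 1 ≠ 0; add h_6 = -c² + 2c + 1 to the basis.

S(f_4,h_5): lcm = bc. S = -2c³ + 2c² + 3c + 3.
  reduce S modulo (f_1, f_2, f_3, f_4, h_5, h_6):
  remainder -3c + 1 ≠ 0; add h_7 = -3c + 1 to the basis.

The other S-polynomials (S(f_1,f_2), S(f_1,f_3), S(f_2,f_4), S(f_3,f_4), S(f_1,h_5), S(f_2,h_5), S(f_3,h_5), S(f_1,h_6), S(f_2,h_6), S(f_3,h_6), S(f_4,h_6), S(h_5,h_6), S(f_1,h_7), S(f_2,h_7), S(f_3,h_7), S(f_4,h_7), S(h_5,h_7), S(h_6,h_7)) all reduce to 0 modulo the current basis, so we have a Gröbner basis.
Inter-reduce: drop elements whose leading term is divisible by another's, tail-reduce, and make monic.
Reduced Gröbner basis: {a - 1, b + 1, c + 2}.
Label its elements g_1 = a - 1, g_2 = b + 1, g_3 = c + 2.

Reduce p = 2ab + 2a + 3b + 2c modulo G:
  leading term ab: subtract (2b)·g_1 from 2ab + 2a + 3b + 2c → 2a - 2b + 2c
  leading term a: subtract (2)·g_1 from 2a - 2b + 2c → -2b + 2c + 2
  leading term b: subtract (-2)·g_2 from -2b + 2c + 2 → 2c - 3
  leading term c: subtract (2)·g_3 from 2c - 3 → 0
  normal form = 0.
Since the normal form is 0, p ∈ I.

2ab + 2a + 3b + 2c lies in I (it reduces to 0).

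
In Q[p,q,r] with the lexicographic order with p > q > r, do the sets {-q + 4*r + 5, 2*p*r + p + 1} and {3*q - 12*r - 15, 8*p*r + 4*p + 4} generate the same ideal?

Yes, the ideals are equal.

Equality of ideals is decidable: compute both reduced Gröbner bases (unique for the ordering) and check whether they agree.
Buchberger on the first generating set:
f_1 = -q + 4*r + 5, LT = q.
f_2 = 2*p*r + p + 1, LT = p*r.

S(f_1,f_2): leading monomials are coprime, so the S-polynomial reduces to 0 (Buchberger's first criterion).
Every S-polynomial of the final basis reduces to 0, so we have a Gröbner basis.
Inter-reduce: drop elements whose leading term is divisible by another's, tail-reduce, and make monic.
Reduced Gröbner basis: {p*r + 1/2*p + 1/2, q - 4*r - 5}.

Buchberger on the second generating set:
h_1 = 3*q - 12*r - 15, LT = q.
h_2 = 8*p*r + 4*p + 4, LT = p*r.

S(h_1,h_2): leading monomials are coprime, so the S-polynomial reduces to 0 (Buchberger's first criterion).
Every S-polynomial of the final basis reduces to 0, so we have a Gröbner basis.
Inter-reduce: drop elements whose leading term is divisible by another's, tail-reduce, and make monic.
Reduced Gröbner basis: {p*r + 1/2*p + 1/2, q - 4*r - 5}.

These coincide, so the ideals are equal.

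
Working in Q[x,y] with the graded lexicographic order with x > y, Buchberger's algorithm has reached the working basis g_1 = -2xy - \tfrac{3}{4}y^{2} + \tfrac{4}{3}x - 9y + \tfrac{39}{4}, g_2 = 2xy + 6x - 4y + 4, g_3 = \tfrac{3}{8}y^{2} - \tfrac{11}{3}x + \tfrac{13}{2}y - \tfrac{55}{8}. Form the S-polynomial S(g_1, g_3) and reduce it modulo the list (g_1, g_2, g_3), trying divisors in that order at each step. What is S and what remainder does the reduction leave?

lcm(LM(g_1), LM(g_3)) = xy^{2}.
S = (lcm/LT(g_1))·g_1 − (lcm/LT(g_3))·g_3 = \tfrac{3}{8}y^{3} + \tfrac{88}{9}x^{2} - 18xy + \tfrac{9}{2}y^{2} + \tfrac{55}{3}x - \tfrac{39}{8}y.
Reduce S modulo (g_1, g_2, g_3) in that order:
  leading term y^{3}: subtract (y)·g_3 from \tfrac{3}{8}y^{3} + \tfrac{88}{9}x^{2} - 18xy + \tfrac{9}{2}y^{2} + \tfrac{55}{3}x - \tfrac{39}{8}y → \tfrac{88}{9}x^{2} - \tfrac{43}{3}xy - 2y^{2} + \tfrac{55}{3}x + 2y
  leading term x^{2}: no divisor's leading term divides it; move \tfrac{88}{9}x^{2} to the remainder.
  leading term xy: subtract (\tfrac{43}{6})·g_1 from -\tfrac{43}{3}xy - 2y^{2} + \tfrac{55}{3}x + 2y → \tfrac{27}{8}y^{2} + \tfrac{79}{9}x + \tfrac{133}{2}y - \tfrac{559}{8}
  leading term y^{2}: subtract (9)·g_3 from \tfrac{27}{8}y^{2} + \tfrac{79}{9}x + \tfrac{133}{2}y - \tfrac{559}{8} → \tfrac{376}{9}x + 8y - 8
  leading term x: no divisor's leading term divides it; move \tfrac{376}{9}x to the remainder.
  leading term y: no divisor's leading term divides it; move 8y to the remainder.
  leading term 1: no divisor's leading term divides it; move -8 to the remainder.
The remainder \tfrac{88}{9}x^{2} + \tfrac{376}{9}x + 8y - 8 is nonzero, so it would be added as the next basis element.

S(g_1, g_3) = \tfrac{3}{8}y^{3} + \tfrac{88}{9}x^{2} - 18xy + \tfrac{9}{2}y^{2} + \tfrac{55}{3}x - \tfrac{39}{8}y; remainder on division = \tfrac{88}{9}x^{2} + \tfrac{376}{9}x + 8y - 8.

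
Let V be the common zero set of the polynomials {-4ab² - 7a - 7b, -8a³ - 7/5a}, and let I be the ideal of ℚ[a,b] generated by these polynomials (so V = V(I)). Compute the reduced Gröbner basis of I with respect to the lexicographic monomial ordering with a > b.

f_1 = -4ab² - 7a - 7b, LT = ab².
f_2 = -8a³ - 7/5a, LT = a³.

S(f_1,f_2): lcm = a³b². S = 7/4a³ + 7/4a²b - 7/40ab².
  leading term a³: subtract (-7/32)·f_2 from 7/4a³ + 7/4a²b - 7/40ab² → 7/4a²b - 7/40ab² - 49/160a
  leading term a²b: no divisor's leading term divides it; move 7/4a²b to the remainder.
  leading term ab²: subtract (7/160)·f_1 from -7/40ab² - 49/160a → 49/160b
  leading term b: no divisor's leading term divides it; move 49/160b to the remainder.
  remainder 7/4a²b + 49/160b ≠ 0; add g_3 = 7/4a²b + 49/160b to the basis.

S(f_1,g_3): lcm = a²b². S = 7/4a² + 7/4ab - 7/40b².
  leading term a²: no divisor's leading term divides it; move 7/4a² to the remainder.
  leading term ab: no divisor's leading term divides it; move 7/4ab to the remainder.
  leading term b²: no divisor's leading term divides it; move -7/40b² to the remainder.
  remainder 7/4a² + 7/4ab - 7/40b² ≠ 0; add g_4 = 7/4a² + 7/4ab - 7/40b² to the basis.

S(f_1,g_4): lcm = a²b². S = 7/4a² - ab³ + 7/4ab + 1/10b⁴.
  leading term a²: subtract (1)·g_4 from 7/4a² - ab³ + 7/4ab + 1/10b⁴ → -ab³ + 1/10b⁴ + 7/40b²
  leading term ab³: subtract (¼b)·f_1 from -ab³ + 1/10b⁴ + 7/40b² → 7/4ab + 1/10b⁴ + 77/40b²
  leading term ab: no divisor's leading term divides it; move 7/4ab to the remainder.
  leading term b⁴: no divisor's leading term divides it; move 1/10b⁴ to the remainder.
  leading term b²: no divisor's leading term divides it; move 77/40b² to the remainder.
  remainder 7/4ab + 1/10b⁴ + 77/40b² ≠ 0; add g_5 = 7/4ab + 1/10b⁴ + 77/40b² to the basis.

S(g_3,g_4): lcm = a²b. S = -ab² + 1/10b³ + 7/40b.
  leading term ab²: subtract (¼)·f_1 from -ab² + 1/10b³ + 7/40b → 7/4a + 1/10b³ + 77/40b
  leading term a: no divisor's leading term divides it; move 7/4a to the remainder.
  leading term b³: no divisor's leading term divides it; move 1/10b³ to the remainder.
  leading term b: no divisor's leading term divides it; move 77/40b to the remainder.
  remainder 7/4a + 1/10b³ + 77/40b ≠ 0; add g_6 = 7/4a + 1/10b³ + 77/40b to the basis.

S(f_1,g_5): lcm = ab². S = 7/4a - 2/35b⁵ - 11/10b³ + 7/4b.
  leading term a: subtract (1)·g_6 from 7/4a - 2/35b⁵ - 11/10b³ + 7/4b → -2/35b⁵ - 6/5b³ - 7/40b
  leading term b⁵: no divisor's leading term divides it; move -2/35b⁵ to the remainder.
  leading term b³: no divisor's leading term divides it; move -6/5b³ to the remainder.
  leading term b: no divisor's leading term divides it; move -7/40b to the remainder.
  remainder -2/35b⁵ - 6/5b³ - 7/40b ≠ 0; add g_7 = -2/35b⁵ - 6/5b³ - 7/40b to the basis.

The other S-polynomials (S(f_2,g_3), S(f_2,g_4), S(f_2,g_5), S(g_3,g_5), S(g_4,g_5), S(f_1,g_6), S(f_2,g_6), S(g_3,g_6), S(g_4,g_6), S(g_5,g_6), S(f_1,g_7), S(f_2,g_7), S(g_3,g_7), S(g_4,g_7), S(g_5,g_7), S(g_6,g_7)) all reduce to 0 modulo the current basis, so we have a Gröbner basis.
Inter-reduce: drop elements whose leading term is divisible by another's, tail-reduce, and make monic.

G = {a + 2/35b³ + 11/10b, b⁵ + 21b³ + 49/16b}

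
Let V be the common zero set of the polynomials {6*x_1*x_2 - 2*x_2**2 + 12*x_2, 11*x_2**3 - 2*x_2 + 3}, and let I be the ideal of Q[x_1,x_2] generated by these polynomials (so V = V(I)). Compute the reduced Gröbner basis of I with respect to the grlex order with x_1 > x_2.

G = {x_2**3 - 2/11*x_2 + 3/11, x_1 - 1/3*x_2 + 2}

f_1 = 6*x_1*x_2 - 2*x_2**2 + 12*x_2, LT = x_1*x_2.
f_2 = 11*x_2**3 - 2*x_2 + 3, LT = x_2**3.

S(f_1,f_2): lcm = x_1*x_2**3. S = -1/3*x_2**4 + 2*x_2**3 + 2/11*x_1*x_2 - 3/11*x_1.
  leading term x_2**4: subtract (-1/33*x_2)·f_2 from -1/3*x_2**4 + 2*x_2**3 + 2/11*x_1*x_2 - 3/11*x_1 → 2*x_2**3 + 2/11*x_1*x_2 - 2/33*x_2**2 - 3/11*x_1 + 1/11*x_2
  leading term x_2**3: subtract (2/11)·f_2 from 2*x_2**3 + 2/11*x_1*x_2 - 2/33*x_2**2 - 3/11*x_1 + 1/11*x_2 → 2/11*x_1*x_2 - 2/33*x_2**2 - 3/11*x_1 + 5/11*x_2 - 6/11
  leading term x_1*x_2: subtract (1/33)·f_1 from 2/11*x_1*x_2 - 2/33*x_2**2 - 3/11*x_1 + 5/11*x_2 - 6/11 → -3/11*x_1 + 1/11*x_2 - 6/11
  leading term x_1: no divisor's leading term divides it; move -3/11*x_1 to the remainder.
  leading term x_2: no divisor's leading term divides it; move 1/11*x_2 to the remainder.
  leading term 1: no divisor's leading term divides it; move -6/11 to the remainder.
  remainder -3/11*x_1 + 1/11*x_2 - 6/11 ≠ 0; add g_3 = -3/11*x_1 + 1/11*x_2 - 6/11 to the basis.

The other S-polynomials (S(f_1,g_3), S(f_2,g_3)) all reduce to 0 modulo the current basis, so we have a Gröbner basis.
Inter-reduce: drop elements whose leading term is divisible by another's, tail-reduce, and make monic.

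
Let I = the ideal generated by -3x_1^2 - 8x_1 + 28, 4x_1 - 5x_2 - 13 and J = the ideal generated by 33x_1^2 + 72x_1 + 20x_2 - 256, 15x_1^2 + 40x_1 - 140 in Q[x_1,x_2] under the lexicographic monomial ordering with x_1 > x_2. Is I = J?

Yes, the ideals are equal.

Two ideals are equal iff their reduced Gröbner bases coincide (the reduced basis is unique for a fixed ordering).
Buchberger on the first generating set:
f_1 = -3x_1^2 - 8x_1 + 28, LT = x_1^2.
f_2 = 4x_1 - 5x_2 - 13, LT = x_1.

S(f_1,f_2): lcm = x_1^2. S = 5/4x_1x_2 + 71/12x_1 - 28/3.
  leading term x_1x_2: subtract (5/16x_2)·f_2 from 5/4x_1x_2 + 71/12x_1 - 28/3 → 71/12x_1 + 25/16x_2^2 + 65/16x_2 - 28/3
  leading term x_1: subtract (71/48)·f_2 from 71/12x_1 + 25/16x_2^2 + 65/16x_2 - 28/3 → 25/16x_2^2 + 275/24x_2 + 475/48
  leading term x_2^2: no divisor's leading term divides it; move 25/16x_2^2 to the remainder.
  leading term x_2: no divisor's leading term divides it; move 275/24x_2 to the remainder.
  leading term 1: no divisor's leading term divides it; move 475/48 to the remainder.
  remainder 25/16x_2^2 + 275/24x_2 + 475/48 ≠ 0; add g_3 = 25/16x_2^2 + 275/24x_2 + 475/48 to the basis.

The other S-polynomials (S(f_1,g_3), S(f_2,g_3)) all reduce to 0 modulo the current basis, so we have a Gröbner basis.
Inter-reduce: drop elements whose leading term is divisible by another's, tail-reduce, and make monic.
Reduced Gröbner basis: {x_1 - 5/4x_2 - 13/4, x_2^2 + 22/3x_2 + 19/3}.

Buchberger on the second generating set:
h_1 = 33x_1^2 + 72x_1 + 20x_2 - 256, LT = x_1^2.
h_2 = 15x_1^2 + 40x_1 - 140, LT = x_1^2.

S(h_1,h_2): lcm = x_1^2. S = -16/33x_1 + 20/33x_2 + 52/33.
  leading term x_1: no divisor's leading term divides it; move -16/33x_1 to the remainder.
  leading term x_2: no divisor's leading term divides it; move 20/33x_2 to the remainder.
  leading term 1: no divisor's leading term divides it; move 52/33 to the remainder.
  remainder -16/33x_1 + 20/33x_2 + 52/33 ≠ 0; add k_3 = -16/33x_1 + 20/33x_2 + 52/33 to the basis.

S(h_1,k_3): lcm = x_1^2. S = 5/4x_1x_2 + 239/44x_1 + 20/33x_2 - 256/33.
  leading term x_1x_2: subtract (-165/64x_2)·k_3 from 5/4x_1x_2 + 239/44x_1 + 20/33x_2 - 256/33 → 239/44x_1 + 25/16x_2^2 + 2465/528x_2 - 256/33
  leading term x_1: subtract (-717/64)·k_3 from 239/44x_1 + 25/16x_2^2 + 2465/528x_2 - 256/33 → 25/16x_2^2 + 275/24x_2 + 475/48
  leading term x_2^2: no divisor's leading term divides it; move 25/16x_2^2 to the remainder.
  leading term x_2: no divisor's leading term divides it; move 275/24x_2 to the remainder.
  leading term 1: no divisor's leading term divides it; move 475/48 to the remainder.
  remainder 25/16x_2^2 + 275/24x_2 + 475/48 ≠ 0; add k_4 = 25/16x_2^2 + 275/24x_2 + 475/48 to the basis.

The other S-polynomials (S(h_2,k_3), S(h_1,k_4), S(h_2,k_4), S(k_3,k_4)) all reduce to 0 modulo the current basis, so we have a Gröbner basis.
Inter-reduce: drop elements whose leading term is divisible by another's, tail-reduce, and make monic.
Reduced Gröbner basis: {x_1 - 5/4x_2 - 13/4, x_2^2 + 22/3x_2 + 19/3}.

These coincide, so the ideals are equal.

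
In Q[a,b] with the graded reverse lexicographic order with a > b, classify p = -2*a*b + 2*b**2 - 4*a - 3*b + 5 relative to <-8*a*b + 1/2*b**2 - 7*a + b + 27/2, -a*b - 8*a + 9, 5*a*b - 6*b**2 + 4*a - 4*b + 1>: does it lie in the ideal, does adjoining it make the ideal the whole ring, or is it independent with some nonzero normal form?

First compute the reduced Gröbner basis of I by Buchberger's algorithm.
f_1 = -8*a*b + 1/2*b**2 - 7*a + b + 27/2, LT = a*b.
f_2 = -a*b - 8*a + 9, LT = a*b.
f_3 = 5*a*b - 6*b**2 + 4*a - 4*b + 1, LT = a*b.

S(f_1,f_2): lcm = a*b. S = -1/16*b**2 - 57/8*a - 1/8*b + 117/16.
  leading term b**2: no divisor's leading term divides it; move -1/16*b**2 to the remainder.
  leading term a: no divisor's leading term divides it; move -57/8*a to the remainder.
  leading term b: no divisor's leading term divides it; move -1/8*b to the remainder.
  leading term 1: no divisor's leading term divides it; move 117/16 to the remainder.
  remainder -1/16*b**2 - 57/8*a - 1/8*b + 117/16 ≠ 0; add h_4 = -1/16*b**2 - 57/8*a - 1/8*b + 117/16 to the basis.

S(f_1,f_3): lcm = a*b. S = 91/80*b**2 + 3/40*a + 27/40*b - 151/80.
  leading term b**2: subtract (-91/5)·h_4 from 91/80*b**2 + 3/40*a + 27/40*b - 151/80 → -648/5*a - 8/5*b + 656/5
  leading term a: no divisor's leading term divides it; move -648/5*a to the remainder.
  leading term b: no divisor's leading term divides it; move -8/5*b to the remainder.
  leading term 1: no divisor's leading term divides it; move 656/5 to the remainder.
  remainder -648/5*a - 8/5*b + 656/5 ≠ 0; add h_5 = -648/5*a - 8/5*b + 656/5 to the basis.

S(f_1,h_4): lcm = a*b**2. S = -1/16*b**3 - 114*a**2 - 9/8*a*b - 1/8*b**2 + 117*a - 27/16*b.
  leading term b**3: subtract (b)·h_4 from -1/16*b**3 - 114*a**2 - 9/8*a*b - 1/8*b**2 + 117*a - 27/16*b → -114*a**2 + 6*a*b + 117*a - 9*b
  leading term a**2: subtract (95/108*a)·h_5 from -114*a**2 + 6*a*b + 117*a - 9*b → 200/27*a*b + 43/27*a - 9*b
  leading term a*b: subtract (-25/27)·f_1 from 200/27*a*b + 43/27*a - 9*b → 25/54*b**2 - 44/9*a - 218/27*b + 25/2
  leading term b**2: subtract (-200/27)·h_4 from 25/54*b**2 - 44/9*a - 218/27*b + 25/2 → -173/3*a - 9*b + 200/3
  leading term a: subtract (865/1944)·h_5 from -173/3*a - 9*b + 200/3 → -2014/243*b + 2014/243
  leading term b: no divisor's leading term divides it; move -2014/243*b to the remainder.
  leading term 1: no divisor's leading term divides it; move 2014/243 to the remainder.
  remainder -2014/243*b + 2014/243 ≠ 0; add h_6 = -2014/243*b + 2014/243 to the basis.

The other S-polynomials (S(f_2,f_3), S(f_2,h_4), S(f_3,h_4), S(f_1,h_5), S(f_2,h_5), S(f_3,h_5), S(h_4,h_5), S(f_1,h_6), S(f_2,h_6), S(f_3,h_6), S(h_4,h_6), S(h_5,h_6)) all reduce to 0 modulo the current basis, so we have a Gröbner basis.
Inter-reduce: drop elements whose leading term is divisible by another's, tail-reduce, and make monic.
Reduced Gröbner basis: {a - 1, b - 1}.
Label its elements g_1 = a - 1, g_2 = b - 1.

Reduce p = -2*a*b + 2*b**2 - 4*a - 3*b + 5 modulo G:
  leading term a*b: subtract (-2*b)·g_1 from -2*a*b + 2*b**2 - 4*a - 3*b + 5 → 2*b**2 - 4*a - 5*b + 5
  leading term b**2: subtract (2*b)·g_2 from 2*b**2 - 4*a - 5*b + 5 → -4*a - 3*b + 5
  leading term a: subtract (-4)·g_1 from -4*a - 3*b + 5 → -3*b + 1
  leading term b: subtract (-3)·g_2 from -3*b + 1 → -2
  leading term 1: no divisor's leading term divides it; move -2 to the remainder.
  normal form = -2.
The normal form is nonzero, so p ∉ I. Since p minus its normal form lies in I, I + (p) = I + (r) where r = -2; decide whether this ideal is the whole ring.
Here r = -2 is a nonzero constant, hence a unit: 1 ∈ I + (p), the Gröbner basis of I + (p) is {1}, and the enlarged system has no common solution — adjoining p is inconsistent.

Adjoining -2*a*b + 2*b**2 - 4*a - 3*b + 5 makes the ideal the whole ring: the system is inconsistent.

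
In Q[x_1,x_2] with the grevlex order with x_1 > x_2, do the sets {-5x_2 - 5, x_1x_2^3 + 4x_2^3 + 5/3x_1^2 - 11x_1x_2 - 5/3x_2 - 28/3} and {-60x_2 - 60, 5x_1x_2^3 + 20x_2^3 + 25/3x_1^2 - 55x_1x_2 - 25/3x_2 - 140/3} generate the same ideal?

Yes, the ideals are equal.

Two ideals are equal iff their reduced Gröbner bases coincide (the reduced basis is unique for a fixed ordering).
Buchberger on the first generating set:
f_1 = -5x_2 - 5, LT = x_2.
f_2 = x_1x_2^3 + 4x_2^3 + 5/3x_1^2 - 11x_1x_2 - 5/3x_2 - 28/3, LT = x_1x_2^3.

S(f_1,f_2): lcm = x_1x_2^3. S = x_1x_2^2 - 4x_2^3 - 5/3x_1^2 + 11x_1x_2 + 5/3x_2 + 28/3.
  reduce S modulo (f_1, f_2):
  remainder -5/3x_1^2 - 10x_1 + 35/3 ≠ 0; add g_3 = -5/3x_1^2 - 10x_1 + 35/3 to the basis.

The other S-polynomials (S(f_1,g_3), S(f_2,g_3)) all reduce to 0 modulo the current basis, so we have a Gröbner basis.
Inter-reduce: drop elements whose leading term is divisible by another's, tail-reduce, and make monic.
Reduced Gröbner basis: {x_1^2 + 6x_1 - 7, x_2 + 1}.

Buchberger on the second generating set:
h_1 = -60x_2 - 60, LT = x_2.
h_2 = 5x_1x_2^3 + 20x_2^3 + 25/3x_1^2 - 55x_1x_2 - 25/3x_2 - 140/3, LT = x_1x_2^3.

S(h_1,h_2): lcm = x_1x_2^3. S = x_1x_2^2 - 4x_2^3 - 5/3x_1^2 + 11x_1x_2 + 5/3x_2 + 28/3.
  reduce S modulo (h_1, h_2):
  remainder -5/3x_1^2 - 10x_1 + 35/3 ≠ 0; add k_3 = -5/3x_1^2 - 10x_1 + 35/3 to the basis.

The other S-polynomials (S(h_1,k_3), S(h_2,k_3)) all reduce to 0 modulo the current basis, so we have a Gröbner basis.
Inter-reduce: drop elements whose leading term is divisible by another's, tail-reduce, and make monic.
Reduced Gröbner basis: {x_1^2 + 6x_1 - 7, x_2 + 1}.

Same reduced basis, so the two generating sets span the same ideal.
The choice of monomial ordering does not affect the verdict — as long as both bases are computed under the same ordering, their equality decides ideal equality.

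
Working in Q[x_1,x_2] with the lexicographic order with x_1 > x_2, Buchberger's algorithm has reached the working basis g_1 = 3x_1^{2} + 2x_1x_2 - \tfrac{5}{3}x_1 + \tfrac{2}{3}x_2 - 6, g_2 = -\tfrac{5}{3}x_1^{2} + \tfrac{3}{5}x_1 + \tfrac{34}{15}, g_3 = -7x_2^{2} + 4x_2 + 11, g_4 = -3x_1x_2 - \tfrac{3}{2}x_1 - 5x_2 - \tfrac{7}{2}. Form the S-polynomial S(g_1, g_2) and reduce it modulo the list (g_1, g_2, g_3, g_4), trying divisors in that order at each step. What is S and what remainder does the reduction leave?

lcm(LM(g_1), LM(g_2)) = x_1^{2}.
S = (lcm/LT(g_1))·g_1 − (lcm/LT(g_2))·g_2 = \tfrac{2}{3}x_1x_2 - \tfrac{44}{225}x_1 + \tfrac{2}{9}x_2 - \tfrac{16}{25}.
Reduce S modulo (g_1, g_2, g_3, g_4) in that order:
  leading term x_1x_2: subtract (-\tfrac{2}{9})·g_4 from \tfrac{2}{3}x_1x_2 - \tfrac{44}{225}x_1 + \tfrac{2}{9}x_2 - \tfrac{16}{25} → -\tfrac{119}{225}x_1 - \tfrac{8}{9}x_2 - \tfrac{319}{225}
  leading term x_1: no divisor's leading term divides it; move -\tfrac{119}{225}x_1 to the remainder.
  leading term x_2: no divisor's leading term divides it; move -\tfrac{8}{9}x_2 to the remainder.
  leading term 1: no divisor's leading term divides it; move -\tfrac{319}{225} to the remainder.
The remainder -\tfrac{119}{225}x_1 - \tfrac{8}{9}x_2 - \tfrac{319}{225} is nonzero, so it would be added as the next basis element.

S(g_1, g_2) = \tfrac{2}{3}x_1x_2 - \tfrac{44}{225}x_1 + \tfrac{2}{9}x_2 - \tfrac{16}{25}; remainder on division = -\tfrac{119}{225}x_1 - \tfrac{8}{9}x_2 - \tfrac{319}{225}.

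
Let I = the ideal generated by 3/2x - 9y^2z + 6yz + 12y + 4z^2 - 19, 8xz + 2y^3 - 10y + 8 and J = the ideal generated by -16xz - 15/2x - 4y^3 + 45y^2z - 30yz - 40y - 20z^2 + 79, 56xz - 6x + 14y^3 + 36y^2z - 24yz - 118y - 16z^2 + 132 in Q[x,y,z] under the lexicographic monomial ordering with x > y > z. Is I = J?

Yes, the ideals are equal.

For a fixed monomial order, each ideal has a unique reduced Gröbner basis; comparing bases decides equality.
Buchberger on the first generating set:
f_1 = 3/2x - 9y^2z + 6yz + 12y + 4z^2 - 19, LT = x.
f_2 = 8xz + 2y^3 - 10y + 8, LT = xz.

S(f_1,f_2): lcm = xz. S = -1/4y^3 - 6y^2z^2 + 4yz^2 + 8yz + 5/4y + 8/3z^3 - 38/3z - 1.
  leading term y^3: no divisor's leading term divides it; move -1/4y^3 to the remainder.
  leading term y^2z^2: no divisor's leading term divides it; move -6y^2z^2 to the remainder.
  leading term yz^2: no divisor's leading term divides it; move 4yz^2 to the remainder.
  leading term yz: no divisor's leading term divides it; move 8yz to the remainder.
  leading term y: no divisor's leading term divides it; move 5/4y to the remainder.
  leading term z^3: no divisor's leading term divides it; move 8/3z^3 to the remainder.
  leading term z: no divisor's leading term divides it; move -38/3z to the remainder.
  leading term 1: no divisor's leading term divides it; move -1 to the remainder.
  remainder -1/4y^3 - 6y^2z^2 + 4yz^2 + 8yz + 5/4y + 8/3z^3 - 38/3z - 1 ≠ 0; add g_3 = -1/4y^3 - 6y^2z^2 + 4yz^2 + 8yz + 5/4y + 8/3z^3 - 38/3z - 1 to the basis.

The other S-polynomials (S(f_1,g_3), S(f_2,g_3)) all reduce to 0 modulo the current basis, so we have a Gröbner basis.
Inter-reduce: drop elements whose leading term is divisible by another's, tail-reduce, and make monic.
Reduced Gröbner basis: {x - 6y^2z + 4yz + 8y + 8/3z^2 - 38/3, y^3 + 24y^2z^2 - 16yz^2 - 32yz - 5y - 32/3z^3 + 152/3z + 4}.

Buchberger on the second generating set:
h_1 = -16xz - 15/2x - 4y^3 + 45y^2z - 30yz - 40y - 20z^2 + 79, LT = xz.
h_2 = 56xz - 6x + 14y^3 + 36y^2z - 24yz - 118y - 16z^2 + 132, LT = xz.

S(h_1,h_2): lcm = xz. S = 129/224x - 387/112y^2z + 129/56yz + 129/28y + 43/28z^2 - 817/112.
  leading term x: no divisor's leading term divides it; move 129/224x to the remainder.
  leading term y^2z: no divisor's leading term divides it; move -387/112y^2z to the remainder.
  leading term yz: no divisor's leading term divides it; move 129/56yz to the remainder.
  leading term y: no divisor's leading term divides it; move 129/28y to the remainder.
  leading term z^2: no divisor's leading term divides it; move 43/28z^2 to the remainder.
  leading term 1: no divisor's leading term divides it; move -817/112 to the remainder.
  remainder 129/224x - 387/112y^2z + 129/56yz + 129/28y + 43/28z^2 - 817/112 ≠ 0; add k_3 = 129/224x - 387/112y^2z + 129/56yz + 129/28y + 43/28z^2 - 817/112 to the basis.

S(h_1,k_3): lcm = xz. S = 15/32x + 1/4y^3 + 6y^2z^2 - 45/16y^2z - 4yz^2 - 49/8yz + 5/2y - 8/3z^3 + 5/4z^2 + 38/3z - 79/16.
  leading term x: subtract (35/43)·k_3 from 15/32x + 1/4y^3 + 6y^2z^2 - 45/16y^2z - 4yz^2 - 49/8yz + 5/2y - 8/3z^3 + 5/4z^2 + 38/3z - 79/16 → 1/4y^3 + 6y^2z^2 - 4yz^2 - 8yz - 5/4y - 8/3z^3 + 38/3z + 1
  leading term y^3: no divisor's leading term divides it; move 1/4y^3 to the remainder.
  leading term y^2z^2: no divisor's leading term divides it; move 6y^2z^2 to the remainder.
  leading term yz^2: no divisor's leading term divides it; move -4yz^2 to the remainder.
  leading term yz: no divisor's leading term divides it; move -8yz to the remainder.
  leading term y: no divisor's leading term divides it; move -5/4y to the remainder.
  leading term z^3: no divisor's leading term divides it; move -8/3z^3 to the remainder.
  leading term z: no divisor's leading term divides it; move 38/3z to the remainder.
  leading term 1: no divisor's leading term divides it; move 1 to the remainder.
  remainder 1/4y^3 + 6y^2z^2 - 4yz^2 - 8yz - 5/4y - 8/3z^3 + 38/3z + 1 ≠ 0; add k_4 = 1/4y^3 + 6y^2z^2 - 4yz^2 - 8yz - 5/4y - 8/3z^3 + 38/3z + 1 to the basis.

The other S-polynomials (S(h_2,k_3), S(h_1,k_4), S(h_2,k_4), S(k_3,k_4)) all reduce to 0 modulo the current basis, so we have a Gröbner basis.
Inter-reduce: drop elements whose leading term is divisible by another's, tail-reduce, and make monic.
Reduced Gröbner basis: {x - 6y^2z + 4yz + 8y + 8/3z^2 - 38/3, y^3 + 24y^2z^2 - 16yz^2 - 32yz - 5y - 32/3z^3 + 152/3z + 4}.

Same reduced basis, so the two generating sets span the same ideal.
The same test decides containment: I ⊆ J iff every generator of I reduces to 0 modulo a Gröbner basis of J.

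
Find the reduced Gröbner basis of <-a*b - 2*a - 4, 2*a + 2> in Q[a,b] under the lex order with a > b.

G = {a + 1, b - 2}

f_1 = -a*b - 2*a - 4, LT = a*b.
f_2 = 2*a + 2, LT = a.

S(f_1,f_2): lcm = a*b. S = 2*a - b + 4.
  reduce S modulo (f_1, f_2):
  remainder -b + 2 ≠ 0; add g_3 = -b + 2 to the basis.

The other S-polynomials (S(f_1,g_3), S(f_2,g_3)) all reduce to 0 modulo the current basis, so we have a Gröbner basis.
Inter-reduce: drop elements whose leading term is divisible by another's, tail-reduce, and make monic.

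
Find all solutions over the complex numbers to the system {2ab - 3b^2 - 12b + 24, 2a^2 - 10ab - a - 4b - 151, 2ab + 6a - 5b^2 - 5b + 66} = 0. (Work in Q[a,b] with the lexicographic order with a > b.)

{(3, -4)}

Compute a lex Gröbner basis by Buchberger's algorithm.
f_1 = 2ab - 3b^2 - 12b + 24, LT = ab.
f_2 = 2a^2 - 10ab - a - 4b - 151, LT = a^2.
f_3 = 2ab + 6a - 5b^2 - 5b + 66, LT = ab.

S(f_1,f_2): lcm = a^2b. S = 7/2ab^2 - 11/2ab + 12a + 2b^2 + 151/2b.
  leading term ab^2: subtract (7/4b)·f_1 from 7/2ab^2 - 11/2ab + 12a + 2b^2 + 151/2b → -11/2ab + 12a + 21/4b^3 + 23b^2 + 67/2b
  leading term ab: subtract (-11/4)·f_1 from -11/2ab + 12a + 21/4b^3 + 23b^2 + 67/2b → 12a + 21/4b^3 + 59/4b^2 + 1/2b + 66
  leading term a: no divisor's leading term divides it; move 12a to the remainder.
  leading term b^3: no divisor's leading term divides it; move 21/4b^3 to the remainder.
  leading term b^2: no divisor's leading term divides it; move 59/4b^2 to the remainder.
  leading term b: no divisor's leading term divides it; move 1/2b to the remainder.
  leading term 1: no divisor's leading term divides it; move 66 to the remainder.
  remainder 12a + 21/4b^3 + 59/4b^2 + 1/2b + 66 ≠ 0; add h_4 = 12a + 21/4b^3 + 59/4b^2 + 1/2b + 66 to the basis.

S(f_1,f_3): lcm = ab. S = -3a + b^2 - 7/2b - 21.
  leading term a: subtract (-1/4)·h_4 from -3a + b^2 - 7/2b - 21 → 21/16b^3 + 75/16b^2 - 27/8b - 9/2
  leading term b^3: no divisor's leading term divides it; move 21/16b^3 to the remainder.
  leading term b^2: no divisor's leading term divides it; move 75/16b^2 to the remainder.
  leading term b: no divisor's leading term divides it; move -27/8b to the remainder.
  leading term 1: no divisor's leading term divides it; move -9/2 to the remainder.
  remainder 21/16b^3 + 75/16b^2 - 27/8b - 9/2 ≠ 0; add h_5 = 21/16b^3 + 75/16b^2 - 27/8b - 9/2 to the basis.

S(f_2,f_3): lcm = a^2b. S = -3a^2 - 5/2ab^2 + 2ab - 33a - 2b^2 - 151/2b.
  leading term a^2: subtract (-3/2)·f_2 from -3a^2 - 5/2ab^2 + 2ab - 33a - 2b^2 - 151/2b → -5/2ab^2 - 13ab - 69/2a - 2b^2 - 163/2b - 453/2
  leading term ab^2: subtract (-5/4b)·f_1 from -5/2ab^2 - 13ab - 69/2a - 2b^2 - 163/2b - 453/2 → -13ab - 69/2a - 15/4b^3 - 17b^2 - 103/2b - 453/2
  leading term ab: subtract (-13/2)·f_1 from -13ab - 69/2a - 15/4b^3 - 17b^2 - 103/2b - 453/2 → -69/2a - 15/4b^3 - 73/2b^2 - 259/2b - 141/2
  leading term a: subtract (-23/8)·h_4 from -69/2a - 15/4b^3 - 73/2b^2 - 259/2b - 141/2 → 363/32b^3 + 189/32b^2 - 2049/16b + 477/4
  leading term b^3: subtract (121/14)·h_5 from 363/32b^3 + 189/32b^2 - 2049/16b + 477/4 → -969/28b^2 - 2769/28b + 1107/7
  leading term b^2: no divisor's leading term divides it; move -969/28b^2 to the remainder.
  leading term b: no divisor's leading term divides it; move -2769/28b to the remainder.
  leading term 1: no divisor's leading term divides it; move 1107/7 to the remainder.
  remainder -969/28b^2 - 2769/28b + 1107/7 ≠ 0; add h_6 = -969/28b^2 - 2769/28b + 1107/7 to the basis.

S(f_1,h_4): lcm = ab. S = -7/16b^4 - 59/48b^3 - 37/24b^2 - 23/2b + 12.
  leading term b^4: subtract (-1/3b)·h_5 from -7/16b^4 - 59/48b^3 - 37/24b^2 - 23/2b + 12 → 1/3b^3 - 8/3b^2 - 13b + 12
  leading term b^3: subtract (16/63)·h_5 from 1/3b^3 - 8/3b^2 - 13b + 12 → -27/7b^2 - 85/7b + 92/7
  leading term b^2: subtract (36/323)·h_6 from -27/7b^2 - 85/7b + 92/7 → -362/323b - 1448/323
  leading term b: no divisor's leading term divides it; move -362/323b to the remainder.
  leading term 1: no divisor's leading term divides it; move -1448/323 to the remainder.
  remainder -362/323b - 1448/323 ≠ 0; add h_7 = -362/323b - 1448/323 to the basis.

The other S-polynomials (S(f_2,h_4), S(f_3,h_4), S(f_1,h_5), S(f_2,h_5), S(f_3,h_5), S(h_4,h_5), S(f_1,h_6), S(f_2,h_6), S(f_3,h_6), S(h_4,h_6), S(h_5,h_6), S(f_1,h_7), S(f_2,h_7), S(f_3,h_7), S(h_4,h_7), S(h_5,h_7), S(h_6,h_7)) all reduce to 0 modulo the current basis, so we have a Gröbner basis.
Inter-reduce: drop elements whose leading term is divisible by another's, tail-reduce, and make monic.
Reduced Gröbner basis: {a - 3, b + 4}.

From the last basis element, b + 4 = 0, so b takes values in {-4}. Each choice, substituted upward through the basis, yields the corresponding point(s) of the solution set.
  b = -4: the earlier basis element becomes a - 3 = 0, giving a = 3 — point (3, -4).
Substituting each solution back into the original system confirms all equations vanish.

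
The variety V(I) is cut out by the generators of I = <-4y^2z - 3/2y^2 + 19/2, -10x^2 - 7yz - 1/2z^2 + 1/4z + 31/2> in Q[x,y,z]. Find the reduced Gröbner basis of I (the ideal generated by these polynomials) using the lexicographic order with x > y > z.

f_1 = -4y^2z - 3/2y^2 + 19/2, LT = y^2z.
f_2 = -10x^2 - 7yz - 1/2z^2 + 1/4z + 31/2, LT = x^2.

The S-polynomials (S(f_1,f_2)) all reduce to 0 modulo the current basis, so we have a Gröbner basis.

G = {x^2 + 7/10yz + 1/20z^2 - 1/40z - 31/20, y^2z + 3/8y^2 - 19/8}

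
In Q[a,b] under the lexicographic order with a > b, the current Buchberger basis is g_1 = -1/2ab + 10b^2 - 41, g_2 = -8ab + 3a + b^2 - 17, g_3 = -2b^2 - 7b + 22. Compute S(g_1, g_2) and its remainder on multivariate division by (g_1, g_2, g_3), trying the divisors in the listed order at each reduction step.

lcm(LM(g_1), LM(g_2)) = ab.
S = (lcm/LT(g_1))·g_1 − (lcm/LT(g_2))·g_2 = 3/8a - 159/8b^2 + 639/8.
Reduce S modulo (g_1, g_2, g_3) in that order:
  leading term a: no divisor's leading term divides it; move 3/8a to the remainder.
  leading term b^2: subtract (159/16)·g_3 from -159/8b^2 + 639/8 → 1113/16b - 555/4
  leading term b: no divisor's leading term divides it; move 1113/16b to the remainder.
  leading term 1: no divisor's leading term divides it; move -555/4 to the remainder.
The remainder 3/8a + 1113/16b - 555/4 is nonzero, so it would be added as the next basis element.

S(g_1, g_2) = 3/8a - 159/8b^2 + 639/8; remainder on division = 3/8a + 1113/16b - 555/4.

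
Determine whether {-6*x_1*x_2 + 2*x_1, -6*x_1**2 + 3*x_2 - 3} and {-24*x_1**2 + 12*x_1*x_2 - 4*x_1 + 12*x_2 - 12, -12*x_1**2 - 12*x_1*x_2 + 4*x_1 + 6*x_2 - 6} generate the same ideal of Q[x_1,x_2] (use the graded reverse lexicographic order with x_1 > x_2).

Two ideals are equal iff their reduced Gröbner bases coincide (the reduced basis is unique for a fixed ordering).
Buchberger on the first generating set:
f_1 = -6*x_1*x_2 + 2*x_1, LT = x_1*x_2.
f_2 = -6*x_1**2 + 3*x_2 - 3, LT = x_1**2.

S(f_1,f_2): lcm = x_1**2*x_2. S = -1/3*x_1**2 + 1/2*x_2**2 - 1/2*x_2.
  leading term x_1**2: subtract (1/18)·f_2 from -1/3*x_1**2 + 1/2*x_2**2 - 1/2*x_2 → 1/2*x_2**2 - 2/3*x_2 + 1/6
  leading term x_2**2: no divisor's leading term divides it; move 1/2*x_2**2 to the remainder.
  leading term x_2: no divisor's leading term divides it; move -2/3*x_2 to the remainder.
  leading term 1: no divisor's leading term divides it; move 1/6 to the remainder.
  remainder 1/2*x_2**2 - 2/3*x_2 + 1/6 ≠ 0; add g_3 = 1/2*x_2**2 - 2/3*x_2 + 1/6 to the basis.

The other S-polynomials (S(f_1,g_3), S(f_2,g_3)) all reduce to 0 modulo the current basis, so we have a Gröbner basis.
Inter-reduce: drop elements whose leading term is divisible by another's, tail-reduce, and make monic.
Reduced Gröbner basis: {x_1**2 - 1/2*x_2 + 1/2, x_1*x_2 - 1/3*x_1, x_2**2 - 4/3*x_2 + 1/3}.

Buchberger on the second generating set:
h_1 = -24*x_1**2 + 12*x_1*x_2 - 4*x_1 + 12*x_2 - 12, LT = x_1**2.
h_2 = -12*x_1**2 - 12*x_1*x_2 + 4*x_1 + 6*x_2 - 6, LT = x_1**2.

S(h_1,h_2): lcm = x_1**2. S = -3/2*x_1*x_2 + 1/2*x_1.
  leading term x_1*x_2: no divisor's leading term divides it; move -3/2*x_1*x_2 to the remainder.
  leading term x_1: no divisor's leading term divides it; move 1/2*x_1 to the remainder.
  remainder -3/2*x_1*x_2 + 1/2*x_1 ≠ 0; add k_3 = -3/2*x_1*x_2 + 1/2*x_1 to the basis.

S(h_1,k_3): lcm = x_1**2*x_2. S = -1/2*x_1*x_2**2 + 1/3*x_1**2 + 1/6*x_1*x_2 - 1/2*x_2**2 + 1/2*x_2.
  leading term x_1*x_2**2: subtract (1/3*x_2)·k_3 from -1/2*x_1*x_2**2 + 1/3*x_1**2 + 1/6*x_1*x_2 - 1/2*x_2**2 + 1/2*x_2 → 1/3*x_1**2 - 1/2*x_2**2 + 1/2*x_2
  leading term x_1**2: subtract (-1/72)·h_1 from 1/3*x_1**2 - 1/2*x_2**2 + 1/2*x_2 → 1/6*x_1*x_2 - 1/2*x_2**2 - 1/18*x_1 + 2/3*x_2 - 1/6
  leading term x_1*x_2: subtract (-1/9)·k_3 from 1/6*x_1*x_2 - 1/2*x_2**2 - 1/18*x_1 + 2/3*x_2 - 1/6 → -1/2*x_2**2 + 2/3*x_2 - 1/6
  leading term x_2**2: no divisor's leading term divides it; move -1/2*x_2**2 to the remainder.
  leading term x_2: no divisor's leading term divides it; move 2/3*x_2 to the remainder.
  leading term 1: no divisor's leading term divides it; move -1/6 to the remainder.
  remainder -1/2*x_2**2 + 2/3*x_2 - 1/6 ≠ 0; add k_4 = -1/2*x_2**2 + 2/3*x_2 - 1/6 to the basis.

The other S-polynomials (S(h_2,k_3), S(h_1,k_4), S(h_2,k_4), S(k_3,k_4)) all reduce to 0 modulo the current basis, so we have a Gröbner basis.
Inter-reduce: drop elements whose leading term is divisible by another's, tail-reduce, and make monic.
Reduced Gröbner basis: {x_1**2 - 1/2*x_2 + 1/2, x_1*x_2 - 1/3*x_1, x_2**2 - 4/3*x_2 + 1/3}.

The two bases agree; hence the ideals are identical.

Yes, the ideals are equal.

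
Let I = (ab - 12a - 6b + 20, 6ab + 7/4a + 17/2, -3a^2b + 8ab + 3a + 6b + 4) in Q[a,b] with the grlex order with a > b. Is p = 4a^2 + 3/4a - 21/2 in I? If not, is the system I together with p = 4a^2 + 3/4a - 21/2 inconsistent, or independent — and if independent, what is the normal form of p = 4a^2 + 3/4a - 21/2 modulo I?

First compute the reduced Gröbner basis of I by Buchberger's algorithm.
f_1 = ab - 12a - 6b + 20, LT = ab.
f_2 = 6ab + 7/4a + 17/2, LT = ab.
f_3 = -3a^2b + 8ab + 3a + 6b + 4, LT = a^2b.

S(f_1,f_2): lcm = ab. S = -295/24a - 6b + 223/12.
  leading term a: no divisor's leading term divides it; move -295/24a to the remainder.
  leading term b: no divisor's leading term divides it; move -6b to the remainder.
  leading term 1: no divisor's leading term divides it; move 223/12 to the remainder.
  remainder -295/24a - 6b + 223/12 ≠ 0; add h_4 = -295/24a - 6b + 223/12 to the basis.

S(f_1,f_3): lcm = a^2b. S = -12a^2 - 10/3ab + 21a + 2b + 4/3.
  leading term a^2: subtract (288/295a)·h_4 from -12a^2 - 10/3ab + 21a + 2b + 4/3 → 2234/885ab + 843/295a + 2b + 4/3
  leading term ab: subtract (2234/885)·f_1 from 2234/885ab + 843/295a + 2b + 4/3 → 9779/295a + 5058/295b - 2900/59
  leading term a: subtract (-234696/87025)·h_4 from 9779/295a + 5058/295b - 2900/59 → 83934/87025b + 83934/87025
  leading term b: no divisor's leading term divides it; move 83934/87025b to the remainder.
  leading term 1: no divisor's leading term divides it; move 83934/87025 to the remainder.
  remainder 83934/87025b + 83934/87025 ≠ 0; add h_5 = 83934/87025b + 83934/87025 to the basis.

The other S-polynomials (S(f_2,f_3), S(f_1,h_4), S(f_2,h_4), S(f_3,h_4), S(f_1,h_5), S(f_2,h_5), S(f_3,h_5), S(h_4,h_5)) all reduce to 0 modulo the current basis, so we have a Gröbner basis.
Inter-reduce: drop elements whose leading term is divisible by another's, tail-reduce, and make monic.
Reduced Gröbner basis: {a - 2, b + 1}.
Label its elements g_1 = a - 2, g_2 = b + 1.

Reduce p = 4a^2 + 3/4a - 21/2 modulo G:
  leading term a^2: subtract (4a)·g_1 from 4a^2 + 3/4a - 21/2 → 35/4a - 21/2
  leading term a: subtract (35/4)·g_1 from 35/4a - 21/2 → 7
  leading term 1: no divisor's leading term divides it; move 7 to the remainder.
  normal form = 7.
The normal form is nonzero, so p ∉ I. Since p minus its normal form lies in I, I + (p) = I + (r) where r = 7; decide whether this ideal is the whole ring.
Here r = 7 is a nonzero constant, hence a unit: 1 ∈ I + (p), the Gröbner basis of I + (p) is {1}, and the enlarged system has no common solution — adjoining p is inconsistent.

Adjoining 4a^2 + 3/4a - 21/2 makes the ideal the whole ring: the system is inconsistent.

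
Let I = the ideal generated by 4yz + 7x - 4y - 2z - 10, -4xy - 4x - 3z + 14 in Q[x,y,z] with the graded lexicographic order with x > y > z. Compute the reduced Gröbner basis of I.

f_1 = 4yz + 7x - 4y - 2z - 10, LT = yz.
f_2 = -4xy - 4x - 3z + 14, LT = xy.

S(f_1,f_2): lcm = xyz. S = 7/4x^2 - xy - 3/2xz - 3/4z^2 - 5/2x + 7/2z.
  leading term x^2: no divisor's leading term divides it; move 7/4x^2 to the remainder.
  leading term xy: subtract (1/4)·f_2 from -xy - 3/2xz - 3/4z^2 - 5/2x + 7/2z → -3/2xz - 3/4z^2 - 3/2x + 17/4z - 7/2
  leading term xz: no divisor's leading term divides it; move -3/2xz to the remainder.
  leading term z^2: no divisor's leading term divides it; move -3/4z^2 to the remainder.
  leading term x: no divisor's leading term divides it; move -3/2x to the remainder.
  leading term z: no divisor's leading term divides it; move 17/4z to the remainder.
  leading term 1: no divisor's leading term divides it; move -7/2 to the remainder.
  remainder 7/4x^2 - 3/2xz - 3/4z^2 - 3/2x + 17/4z - 7/2 ≠ 0; add g_3 = 7/4x^2 - 3/2xz - 3/4z^2 - 3/2x + 17/4z - 7/2 to the basis.

The other S-polynomials (S(f_1,g_3), S(f_2,g_3)) all reduce to 0 modulo the current basis, so we have a Gröbner basis.

G = {x^2 - 6/7xz - 3/7z^2 - 6/7x + 17/7z - 2, xy + x + 3/4z - 7/2, yz + 7/4x - y - 1/2z - 5/2}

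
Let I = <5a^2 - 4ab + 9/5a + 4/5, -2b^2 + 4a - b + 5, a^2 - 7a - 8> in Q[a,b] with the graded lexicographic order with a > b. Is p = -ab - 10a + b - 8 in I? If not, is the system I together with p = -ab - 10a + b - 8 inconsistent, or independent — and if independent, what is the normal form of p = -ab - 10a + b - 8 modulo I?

First compute the reduced Gröbner basis of I by Buchberger's algorithm.
f_1 = 5a^2 - 4ab + 9/5a + 4/5, LT = a^2.
f_2 = -2b^2 + 4a - b + 5, LT = b^2.
f_3 = a^2 - 7a - 8, LT = a^2.

S(f_1,f_3): lcm = a^2. S = -4/5ab + 184/25a + 204/25.
  leading term ab: no divisor's leading term divides it; move -4/5ab to the remainder.
  leading term a: no divisor's leading term divides it; move 184/25a to the remainder.
  leading term 1: no divisor's leading term divides it; move 204/25 to the remainder.
  remainder -4/5ab + 184/25a + 204/25 ≠ 0; add h_4 = -4/5ab + 184/25a + 204/25 to the basis.

S(f_1,h_4): lcm = a^2b. S = -4/5ab^2 + 46/5a^2 + 9/25ab + 51/5a + 4/25b.
  leading term ab^2: subtract (2/5a)·f_2 from -4/5ab^2 + 46/5a^2 + 9/25ab + 51/5a + 4/25b → 38/5a^2 + 19/25ab + 41/5a + 4/25b
  leading term a^2: subtract (38/25)·f_1 from 38/5a^2 + 19/25ab + 41/5a + 4/25b → 171/25ab + 683/125a + 4/25b - 152/125
  leading term ab: subtract (-171/20)·h_4 from 171/25ab + 683/125a + 4/25b - 152/125 → 8549/125a + 4/25b + 8569/125
  leading term a: no divisor's leading term divides it; move 8549/125a to the remainder.
  leading term b: no divisor's leading term divides it; move 4/25b to the remainder.
  leading term 1: no divisor's leading term divides it; move 8569/125 to the remainder.
  remainder 8549/125a + 4/25b + 8569/125 ≠ 0; add h_5 = 8549/125a + 4/25b + 8569/125 to the basis.

S(f_2,h_4): lcm = ab^2. S = -2a^2 + 97/10ab - 5/2a + 51/5b.
  leading term a^2: subtract (-2/5)·f_1 from -2a^2 + 97/10ab - 5/2a + 51/5b → 81/10ab - 89/50a + 51/5b + 8/25
  leading term ab: subtract (-81/8)·h_4 from 81/10ab - 89/50a + 51/5b + 8/25 → 3637/50a + 51/5b + 4147/50
  leading term a: subtract (18185/17098)·h_5 from 3637/50a + 51/5b + 4147/50 → 85745/8549b + 85745/8549
  leading term b: no divisor's leading term divides it; move 85745/8549b to the remainder.
  leading term 1: no divisor's leading term divides it; move 85745/8549 to the remainder.
  remainder 85745/8549b + 85745/8549 ≠ 0; add h_6 = 85745/8549b + 85745/8549 to the basis.

The other S-polynomials (S(f_1,f_2), S(f_2,f_3), S(f_3,h_4), S(f_1,h_5), S(f_2,h_5), S(f_3,h_5), S(h_4,h_5), S(f_1,h_6), S(f_2,h_6), S(f_3,h_6), S(h_4,h_6), S(h_5,h_6)) all reduce to 0 modulo the current basis, so we have a Gröbner basis.
Inter-reduce: drop elements whose leading term is divisible by another's, tail-reduce, and make monic.
Reduced Gröbner basis: {a + 1, b + 1}.
Label its elements g_1 = a + 1, g_2 = b + 1.

Reduce p = -ab - 10a + b - 8 modulo G:
  leading term ab: subtract (-b)·g_1 from -ab - 10a + b - 8 → -10a + 2b - 8
  leading term a: subtract (-10)·g_1 from -10a + 2b - 8 → 2b + 2
  leading term b: subtract (2)·g_2 from 2b + 2 → 0
  normal form = 0.
Since the normal form is 0, p ∈ I.

-ab - 10a + b - 8 lies in I (it reduces to 0).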